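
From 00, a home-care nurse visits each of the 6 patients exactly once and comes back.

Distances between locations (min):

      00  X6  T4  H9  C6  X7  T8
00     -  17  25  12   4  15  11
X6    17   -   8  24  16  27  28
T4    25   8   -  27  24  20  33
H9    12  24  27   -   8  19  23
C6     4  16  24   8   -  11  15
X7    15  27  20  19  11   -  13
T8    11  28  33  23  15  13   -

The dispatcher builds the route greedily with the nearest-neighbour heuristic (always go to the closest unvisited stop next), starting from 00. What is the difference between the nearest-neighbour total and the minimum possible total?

00: C6=4, T8=11, H9=12, X7=15, X6=17, T4=25 ⇒ C6
C6: H9=8, X7=11, T8=15, X6=16, T4=24 ⇒ H9
H9: X7=19, T8=23, X6=24, T4=27 ⇒ X7
X7: T8=13, T4=20, X6=27 ⇒ T8
T8: X6=28, T4=33 ⇒ X6
X6: T4=8 ⇒ T4
NN route 00 → C6 → H9 → X7 → T8 → X6 → T4 → 00 costs 105.
Optimal: 00 → H9 → C6 → X6 → T4 → X7 → T8 → 00 costs 88 (by enumerating all 360 distinct tours).
Excess = 105 − 88 = 17.

Excess over optimum: 17 min.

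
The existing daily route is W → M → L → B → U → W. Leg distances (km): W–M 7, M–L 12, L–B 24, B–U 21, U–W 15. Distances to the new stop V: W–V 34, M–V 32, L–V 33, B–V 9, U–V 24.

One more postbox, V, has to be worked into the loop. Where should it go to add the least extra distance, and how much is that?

Adding 12 km by placing V on the B–U leg.

Insertion cost between consecutive stops i–j is d(i,V) + d(V,j) − d(i,j):
  between W and M: 34 + 32 − 7 = 59
  between M and L: 32 + 33 − 12 = 53
  between L and B: 33 + 9 − 24 = 18
  between B and U: 9 + 24 − 21 = 12
  between U and W: 24 + 34 − 15 = 43
Cheapest insertion is between B and U, adding 12.
New total = 79 + 12 = 91.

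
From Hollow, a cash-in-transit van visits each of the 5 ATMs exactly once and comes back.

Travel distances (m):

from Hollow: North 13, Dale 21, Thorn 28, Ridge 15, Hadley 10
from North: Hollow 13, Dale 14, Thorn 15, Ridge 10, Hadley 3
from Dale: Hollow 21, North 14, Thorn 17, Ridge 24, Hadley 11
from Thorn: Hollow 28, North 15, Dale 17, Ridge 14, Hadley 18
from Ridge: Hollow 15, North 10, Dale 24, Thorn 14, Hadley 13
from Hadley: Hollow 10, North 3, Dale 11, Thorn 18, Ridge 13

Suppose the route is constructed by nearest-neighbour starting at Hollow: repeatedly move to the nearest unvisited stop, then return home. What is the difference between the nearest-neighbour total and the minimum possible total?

Excess over optimum: 2 m.

Hollow: Hadley=10, North=13, Ridge=15, Dale=21, Thorn=28 ⇒ Hadley
Hadley: North=3, Dale=11, Ridge=13, Thorn=18 ⇒ North
North: Ridge=10, Dale=14, Thorn=15 ⇒ Ridge
Ridge: Thorn=14, Dale=24 ⇒ Thorn
Thorn: Dale=17 ⇒ Dale
NN route Hollow → Hadley → North → Ridge → Thorn → Dale → Hollow costs 75.
Optimal: Hollow → North → Hadley → Dale → Thorn → Ridge → Hollow costs 73 (by enumerating all 60 distinct tours).
Excess = 75 − 73 = 2.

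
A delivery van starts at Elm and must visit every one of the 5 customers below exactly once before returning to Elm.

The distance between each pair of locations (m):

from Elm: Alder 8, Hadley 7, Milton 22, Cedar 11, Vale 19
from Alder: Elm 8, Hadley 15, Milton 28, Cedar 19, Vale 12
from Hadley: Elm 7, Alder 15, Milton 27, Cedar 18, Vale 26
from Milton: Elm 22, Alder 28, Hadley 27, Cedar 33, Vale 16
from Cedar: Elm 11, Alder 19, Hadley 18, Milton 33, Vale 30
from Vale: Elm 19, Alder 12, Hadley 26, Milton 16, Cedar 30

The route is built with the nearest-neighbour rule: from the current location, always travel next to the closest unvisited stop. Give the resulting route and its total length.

At Elm the remaining stops are Hadley 7, Alder 8, Cedar 11, Vale 19, Milton 22; go to Hadley.
At Hadley the remaining stops are Alder 15, Cedar 18, Vale 26, Milton 27; go to Alder.
At Alder the remaining stops are Vale 12, Cedar 19, Milton 28; go to Vale.
At Vale the remaining stops are Milton 16, Cedar 30; go to Milton.
At Milton the remaining stops are Cedar 33; go to Cedar.
Return Cedar→Elm: 11.
Total = 7 + 15 + 12 + 16 + 33 + 11 = 94.

94 m along Elm → Hadley → Alder → Vale → Milton → Cedar → Elm.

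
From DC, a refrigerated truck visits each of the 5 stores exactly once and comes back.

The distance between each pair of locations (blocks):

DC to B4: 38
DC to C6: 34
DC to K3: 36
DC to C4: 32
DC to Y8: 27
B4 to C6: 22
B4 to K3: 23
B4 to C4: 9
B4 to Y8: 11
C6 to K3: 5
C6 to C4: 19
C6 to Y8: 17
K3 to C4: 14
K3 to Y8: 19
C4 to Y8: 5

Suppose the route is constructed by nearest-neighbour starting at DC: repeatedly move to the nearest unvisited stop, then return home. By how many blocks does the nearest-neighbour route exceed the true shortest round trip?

DC: Y8=27, C4=32, C6=34, K3=36, B4=38 ⇒ Y8
Y8: C4=5, B4=11, C6=17, K3=19 ⇒ C4
C4: B4=9, K3=14, C6=19 ⇒ B4
B4: C6=22, K3=23 ⇒ C6
C6: K3=5 ⇒ K3
NN route DC → Y8 → C4 → B4 → C6 → K3 → DC costs 104.
Optimal: DC → C6 → K3 → C4 → B4 → Y8 → DC costs 100 (by enumerating all 60 distinct tours).
Excess = 104 − 100 = 4.

4 blocks longer than the optimal tour.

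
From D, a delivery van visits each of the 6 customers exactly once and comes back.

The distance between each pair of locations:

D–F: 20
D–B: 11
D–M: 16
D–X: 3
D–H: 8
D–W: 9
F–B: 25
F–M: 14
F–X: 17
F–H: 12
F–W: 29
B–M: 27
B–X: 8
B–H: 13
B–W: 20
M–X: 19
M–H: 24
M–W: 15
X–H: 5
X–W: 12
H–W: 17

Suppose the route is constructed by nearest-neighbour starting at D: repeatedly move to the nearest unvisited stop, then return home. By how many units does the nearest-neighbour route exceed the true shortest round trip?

6 longer than the optimal tour.

From D: X=3, H=8, W=9, B=11, M=16, F=20 → choose X (3).
From X: H=5, B=8, W=12, F=17, M=19 → choose H (5).
From H: F=12, B=13, W=17, M=24 → choose F (12).
From F: M=14, B=25, W=29 → choose M (14).
From M: W=15, B=27 → choose W (15).
From W: B=20 → choose B (20).
NN route D → X → H → F → M → W → B → D costs 80.
Optimal: D → B → X → H → F → M → W → D costs 74 (by enumerating all 360 distinct tours).
Excess = 80 − 74 = 6.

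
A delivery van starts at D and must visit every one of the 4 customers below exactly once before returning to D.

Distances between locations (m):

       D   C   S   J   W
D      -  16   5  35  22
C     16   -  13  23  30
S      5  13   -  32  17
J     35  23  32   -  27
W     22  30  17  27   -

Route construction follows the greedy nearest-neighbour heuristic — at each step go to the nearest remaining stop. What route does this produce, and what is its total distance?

90 m along D → S → C → J → W → D.

D → [S:5 / C:16 / W:22 / J:35] → S (5)
S → [C:13 / W:17 / J:32] → C (13)
C → [J:23 / W:30] → J (23)
J → [W:27] → W (27)
Return W→D: 22.
Total = 5 + 13 + 23 + 27 + 22 = 90.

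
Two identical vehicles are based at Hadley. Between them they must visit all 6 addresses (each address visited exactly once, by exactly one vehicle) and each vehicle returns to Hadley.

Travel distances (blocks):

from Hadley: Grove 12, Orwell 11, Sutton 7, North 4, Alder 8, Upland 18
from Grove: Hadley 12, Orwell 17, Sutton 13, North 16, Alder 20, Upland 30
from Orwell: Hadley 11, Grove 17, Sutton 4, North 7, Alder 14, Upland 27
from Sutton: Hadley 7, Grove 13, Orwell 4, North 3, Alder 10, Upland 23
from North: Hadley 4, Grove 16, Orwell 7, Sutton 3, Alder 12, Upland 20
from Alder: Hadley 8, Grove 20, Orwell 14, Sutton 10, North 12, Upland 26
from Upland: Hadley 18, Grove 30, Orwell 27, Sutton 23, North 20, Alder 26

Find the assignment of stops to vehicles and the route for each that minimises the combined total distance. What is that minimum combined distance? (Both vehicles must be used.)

There are 2^5 − 1 = 31 ways to divide the 6 stops into two non-empty groups. For each, the best each vehicle can do is its own shortest tour through its group:
  {Grove} + {Orwell, Sutton, North, Alder, Upland}: 24 + 67 = 91
  {Orwell} + {Grove, Sutton, North, Alder, Upland}: 22 + 82 = 104
  {Grove, Orwell} + {Sutton, North, Alder, Upland}: 40 + 59 = 99
  {Sutton} + {Grove, Orwell, North, Alder, Upland}: 14 + 90 = 104
  {Grove, Sutton} + {Orwell, North, Alder, Upland}: 32 + 67 = 99
  {Orwell, Sutton} + {Grove, North, Alder, Upland}: 22 + 82 = 104
  … (31 splits in total)
  {Alder} + {Grove, Orwell, Sutton, North, Upland}: 16 + 74 = 90  ← best
Best: vehicle 1 Hadley → Alder → Hadley = 16; vehicle 2 Hadley → Grove → Orwell → Sutton → North → Upland → Hadley = 74; combined 90.

Minimum combined distance: 90 blocks.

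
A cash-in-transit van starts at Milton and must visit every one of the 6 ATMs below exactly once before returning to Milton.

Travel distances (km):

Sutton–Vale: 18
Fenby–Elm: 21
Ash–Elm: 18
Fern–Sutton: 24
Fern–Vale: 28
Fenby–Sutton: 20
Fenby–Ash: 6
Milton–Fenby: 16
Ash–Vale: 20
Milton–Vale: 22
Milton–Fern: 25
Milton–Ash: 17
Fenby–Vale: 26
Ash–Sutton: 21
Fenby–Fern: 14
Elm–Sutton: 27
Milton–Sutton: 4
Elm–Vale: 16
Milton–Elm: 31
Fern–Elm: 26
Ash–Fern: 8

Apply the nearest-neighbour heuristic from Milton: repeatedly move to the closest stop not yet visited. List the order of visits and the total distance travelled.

At Milton the remaining stops are Sutton 4, Fenby 16, Ash 17, Vale 22, Fern 25, Elm 31; go to Sutton.
At Sutton the remaining stops are Vale 18, Fenby 20, Ash 21, Fern 24, Elm 27; go to Vale.
At Vale the remaining stops are Elm 16, Ash 20, Fenby 26, Fern 28; go to Elm.
At Elm the remaining stops are Ash 18, Fenby 21, Fern 26; go to Ash.
At Ash the remaining stops are Fenby 6, Fern 8; go to Fenby.
At Fenby the remaining stops are Fern 14; go to Fern.
Return Fern→Milton: 25.
Total = 4 + 18 + 16 + 18 + 6 + 14 + 25 = 101.

Nearest-neighbour total = 101 km; route Milton → Sutton → Vale → Elm → Ash → Fenby → Fern → Milton.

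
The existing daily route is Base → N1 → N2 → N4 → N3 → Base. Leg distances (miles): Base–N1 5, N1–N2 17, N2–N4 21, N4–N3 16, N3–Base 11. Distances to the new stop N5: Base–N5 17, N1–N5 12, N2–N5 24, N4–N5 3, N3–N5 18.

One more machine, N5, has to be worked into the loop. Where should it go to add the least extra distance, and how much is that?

Insertion cost between consecutive stops i–j is d(i,N5) + d(N5,j) − d(i,j):
  between Base and N1: 17 + 12 − 5 = 24
  between N1 and N2: 12 + 24 − 17 = 19
  between N2 and N4: 24 + 3 − 21 = 6
  between N4 and N3: 3 + 18 − 16 = 5
  between N3 and Base: 18 + 17 − 11 = 24
Cheapest insertion is between N4 and N3, adding 5.
New total = 70 + 5 = 75.

Minimum extra distance: 5 miles, inserting N5 between N4 and N3.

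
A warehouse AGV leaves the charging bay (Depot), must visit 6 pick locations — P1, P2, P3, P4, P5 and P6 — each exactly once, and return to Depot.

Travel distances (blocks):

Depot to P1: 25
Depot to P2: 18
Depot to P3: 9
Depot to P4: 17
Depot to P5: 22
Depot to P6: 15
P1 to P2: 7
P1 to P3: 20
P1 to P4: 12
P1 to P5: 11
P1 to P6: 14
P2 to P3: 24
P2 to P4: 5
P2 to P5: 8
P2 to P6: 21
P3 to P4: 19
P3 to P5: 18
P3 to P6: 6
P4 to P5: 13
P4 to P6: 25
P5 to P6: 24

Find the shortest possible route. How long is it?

Shortest round trip = 70 blocks.

Depot - P1 - P2 - P3 - P4 - P5 - P6 - Depot: 25+7+24+19+13+24+15 = 127
Depot - P1 - P2 - P3 - P4 - P6 - P5 - Depot: 25+7+24+19+25+24+22 = 146
Depot - P1 - P2 - P3 - P5 - P4 - P6 - Depot: 25+7+24+18+13+25+15 = 127
Depot - P1 - P2 - P3 - P5 - P6 - P4 - Depot: 25+7+24+18+24+25+17 = 140
Depot - P1 - P2 - P3 - P6 - P4 - P5 - Depot: 25+7+24+6+25+13+22 = 122
Depot - P1 - P2 - P3 - P6 - P5 - P4 - Depot: 25+7+24+6+24+13+17 = 116
Depot - P1 - P2 - P4 - P3 - P5 - P6 - Depot: 25+7+5+19+18+24+15 = 113
Depot - P1 - P2 - P4 - P3 - P6 - P5 - Depot: 25+7+5+19+6+24+22 = 108
… (352 more)
Depot - P3 - P6 - P1 - P5 - P2 - P4 - Depot: 9+6+14+11+8+5+17 = 70  ← best
The minimum is 70.
One optimal route: Depot → P3 → P6 → P1 → P5 → P2 → P4 → Depot (or its reverse).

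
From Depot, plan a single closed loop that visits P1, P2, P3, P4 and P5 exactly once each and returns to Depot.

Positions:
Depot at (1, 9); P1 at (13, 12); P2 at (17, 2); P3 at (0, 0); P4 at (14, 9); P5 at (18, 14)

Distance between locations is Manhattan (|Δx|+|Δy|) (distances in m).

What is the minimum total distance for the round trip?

Shortest round trip = 66 m.

There are 60 distinct closed tours to check (reversals are equivalent).
Depot → P1 → P2 → P3 → P4 → P5 → Depot: 15+14+19+23+9+22 = 102
Depot → P1 → P2 → P3 → P5 → P4 → Depot: 15+14+19+32+9+13 = 102
Depot → P1 → P2 → P4 → P3 → P5 → Depot: 15+14+10+23+32+22 = 116
Depot → P1 → P2 → P4 → P5 → P3 → Depot: 15+14+10+9+32+10 = 90
Depot → P1 → P2 → P5 → P3 → P4 → Depot: 15+14+13+32+23+13 = 110
Depot → P1 → P2 → P5 → P4 → P3 → Depot: 15+14+13+9+23+10 = 84
Depot → P1 → P3 → P2 → P4 → P5 → Depot: 15+25+19+10+9+22 = 100
Depot → P1 → P3 → P2 → P5 → P4 → Depot: 15+25+19+13+9+13 = 94
Depot → P1 → P3 → P4 → P2 → P5 → Depot: 15+25+23+10+13+22 = 108
Depot → P1 → P3 → P4 → P5 → P2 → Depot: 15+25+23+9+13+23 = 108
Depot → P1 → P3 → P5 → P2 → P4 → Depot: 15+25+32+13+10+13 = 108
Depot → P1 → P3 → P5 → P4 → P2 → Depot: 15+25+32+9+10+23 = 114
Depot → P1 → P4 → P2 → P3 → P5 → Depot: 15+4+10+19+32+22 = 102
Depot → P1 → P4 → P2 → P5 → P3 → Depot: 15+4+10+13+32+10 = 84
… (46 more)
Depot → P3 → P2 → P5 → P1 → P4 → Depot: 10+19+13+7+4+13 = 66  ← best
The minimum is 66.
One optimal route: Depot → P3 → P2 → P5 → P1 → P4 → Depot (or its reverse).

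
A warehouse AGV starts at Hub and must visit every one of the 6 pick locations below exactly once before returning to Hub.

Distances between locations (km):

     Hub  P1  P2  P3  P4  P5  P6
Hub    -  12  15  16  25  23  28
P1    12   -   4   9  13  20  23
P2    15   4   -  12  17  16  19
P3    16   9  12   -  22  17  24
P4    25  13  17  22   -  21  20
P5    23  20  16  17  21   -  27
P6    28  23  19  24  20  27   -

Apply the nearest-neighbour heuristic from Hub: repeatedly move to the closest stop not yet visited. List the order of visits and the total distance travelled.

From Hub: distances to unvisited — P1=12, P2=15, P3=16, P5=23, P4=25, P6=28. Nearest is P1 (12).
From P1: distances to unvisited — P2=4, P3=9, P4=13, P5=20, P6=23. Nearest is P2 (4).
From P2: distances to unvisited — P3=12, P5=16, P4=17, P6=19. Nearest is P3 (12).
From P3: distances to unvisited — P5=17, P4=22, P6=24. Nearest is P5 (17).
From P5: distances to unvisited — P4=21, P6=27. Nearest is P4 (21).
From P4: distances to unvisited — P6=20. Nearest is P6 (20).
Return P6→Hub: 28.
Total = 12 + 4 + 12 + 17 + 21 + 20 + 28 = 114.

114 km along Hub → P1 → P2 → P3 → P5 → P4 → P6 → Hub.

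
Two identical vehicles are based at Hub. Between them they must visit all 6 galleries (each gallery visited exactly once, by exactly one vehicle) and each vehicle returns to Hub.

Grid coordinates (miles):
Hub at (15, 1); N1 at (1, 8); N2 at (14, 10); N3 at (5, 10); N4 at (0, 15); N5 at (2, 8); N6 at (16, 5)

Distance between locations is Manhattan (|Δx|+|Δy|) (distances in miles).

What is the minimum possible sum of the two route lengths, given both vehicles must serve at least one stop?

Check every non-empty split of the stops between the two vehicles; for each half take its own optimal tour:
  {N1} + {N2, N3, N4, N5, N6}: 42 + 60 = 102
  {N2} + {N1, N3, N4, N5, N6}: 20 + 60 = 80
  {N1, N2} + {N3, N4, N5, N6}: 46 + 60 = 106
  {N3} + {N1, N2, N4, N5, N6}: 38 + 60 = 98
  {N1, N3} + {N2, N4, N5, N6}: 46 + 60 = 106
  {N2, N3} + {N1, N4, N5, N6}: 38 + 60 = 98
  … (31 splits in total)
  {N1, N2, N3, N4, N5} + {N6}: 58 + 10 = 68  ← best
Best: vehicle 1 Hub → N2 → N3 → N4 → N1 → N5 → Hub = 58; vehicle 2 Hub → N6 → Hub = 10; combined 68.

Minimum combined distance: 68 miles.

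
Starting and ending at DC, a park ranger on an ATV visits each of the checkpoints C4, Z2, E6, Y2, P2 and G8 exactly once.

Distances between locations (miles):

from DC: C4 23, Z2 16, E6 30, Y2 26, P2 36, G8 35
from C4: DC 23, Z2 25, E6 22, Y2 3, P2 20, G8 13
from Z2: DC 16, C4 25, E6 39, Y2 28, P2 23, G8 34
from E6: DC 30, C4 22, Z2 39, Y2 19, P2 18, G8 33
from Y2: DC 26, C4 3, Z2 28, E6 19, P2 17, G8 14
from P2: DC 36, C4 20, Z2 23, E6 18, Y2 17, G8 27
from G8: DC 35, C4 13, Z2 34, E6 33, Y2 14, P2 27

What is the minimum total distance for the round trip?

There are 360 distinct closed tours to check (reversals are equivalent).
DC - C4 - Z2 - E6 - Y2 - P2 - G8 - DC: 23+25+39+19+17+27+35 = 185
DC - C4 - Z2 - E6 - Y2 - G8 - P2 - DC: 23+25+39+19+14+27+36 = 183
DC - C4 - Z2 - E6 - P2 - Y2 - G8 - DC: 23+25+39+18+17+14+35 = 171
DC - C4 - Z2 - E6 - P2 - G8 - Y2 - DC: 23+25+39+18+27+14+26 = 172
DC - C4 - Z2 - E6 - G8 - Y2 - P2 - DC: 23+25+39+33+14+17+36 = 187
DC - C4 - Z2 - E6 - G8 - P2 - Y2 - DC: 23+25+39+33+27+17+26 = 190
DC - C4 - Z2 - Y2 - E6 - P2 - G8 - DC: 23+25+28+19+18+27+35 = 175
DC - C4 - Z2 - Y2 - E6 - G8 - P2 - DC: 23+25+28+19+33+27+36 = 191
… (352 more)
DC - C4 - G8 - Y2 - E6 - P2 - Z2 - DC: 23+13+14+19+18+23+16 = 126  ← best
The minimum is 126.
One optimal route: DC → C4 → G8 → Y2 → E6 → P2 → Z2 → DC (or its reverse).

126 miles — the shortest possible round trip.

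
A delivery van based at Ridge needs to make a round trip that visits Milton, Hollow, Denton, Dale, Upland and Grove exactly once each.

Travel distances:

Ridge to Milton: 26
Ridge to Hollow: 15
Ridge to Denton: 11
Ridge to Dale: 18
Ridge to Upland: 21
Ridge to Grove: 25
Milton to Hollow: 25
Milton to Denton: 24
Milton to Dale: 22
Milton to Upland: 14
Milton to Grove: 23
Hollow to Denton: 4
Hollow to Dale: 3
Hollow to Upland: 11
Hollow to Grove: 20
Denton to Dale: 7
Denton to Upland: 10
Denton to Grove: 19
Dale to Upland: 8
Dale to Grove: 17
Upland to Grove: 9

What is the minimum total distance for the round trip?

There are 360 distinct closed tours to check (reversals are equivalent).
Ridge-Milton-Hollow-Denton-Dale-Upland-Grove-Ridge: 26+25+4+7+8+9+25 = 104
Ridge-Milton-Hollow-Denton-Dale-Grove-Upland-Ridge: 26+25+4+7+17+9+21 = 109
Ridge-Milton-Hollow-Denton-Upland-Dale-Grove-Ridge: 26+25+4+10+8+17+25 = 115
Ridge-Milton-Hollow-Denton-Upland-Grove-Dale-Ridge: 26+25+4+10+9+17+18 = 109
Ridge-Milton-Hollow-Denton-Grove-Dale-Upland-Ridge: 26+25+4+19+17+8+21 = 120
Ridge-Milton-Hollow-Denton-Grove-Upland-Dale-Ridge: 26+25+4+19+9+8+18 = 109
Ridge-Milton-Hollow-Dale-Denton-Upland-Grove-Ridge: 26+25+3+7+10+9+25 = 105
Ridge-Milton-Hollow-Dale-Denton-Grove-Upland-Ridge: 26+25+3+7+19+9+21 = 110
… (352 more)
Ridge-Milton-Upland-Grove-Dale-Hollow-Denton-Ridge: 26+14+9+17+3+4+11 = 84  ← best
The minimum is 84.
One optimal route: Ridge → Milton → Upland → Grove → Dale → Hollow → Denton → Ridge (or its reverse).

Shortest round trip = 84.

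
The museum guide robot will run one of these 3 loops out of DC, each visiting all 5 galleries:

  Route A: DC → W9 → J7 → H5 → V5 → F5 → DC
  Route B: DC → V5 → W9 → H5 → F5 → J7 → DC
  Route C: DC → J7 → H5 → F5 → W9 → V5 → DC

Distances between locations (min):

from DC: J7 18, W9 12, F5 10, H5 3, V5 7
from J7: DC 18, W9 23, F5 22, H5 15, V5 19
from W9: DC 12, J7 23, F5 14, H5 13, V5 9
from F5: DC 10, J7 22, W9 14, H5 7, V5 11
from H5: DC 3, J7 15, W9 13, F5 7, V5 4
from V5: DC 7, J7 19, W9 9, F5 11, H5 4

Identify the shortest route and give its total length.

Shortest is Route C, total 70 min.

Route A: 12 + 23 + 15 + 4 + 11 + 10 = 75
Route B: 7 + 9 + 13 + 7 + 22 + 18 = 76
Route C: 18 + 15 + 7 + 14 + 9 + 7 = 70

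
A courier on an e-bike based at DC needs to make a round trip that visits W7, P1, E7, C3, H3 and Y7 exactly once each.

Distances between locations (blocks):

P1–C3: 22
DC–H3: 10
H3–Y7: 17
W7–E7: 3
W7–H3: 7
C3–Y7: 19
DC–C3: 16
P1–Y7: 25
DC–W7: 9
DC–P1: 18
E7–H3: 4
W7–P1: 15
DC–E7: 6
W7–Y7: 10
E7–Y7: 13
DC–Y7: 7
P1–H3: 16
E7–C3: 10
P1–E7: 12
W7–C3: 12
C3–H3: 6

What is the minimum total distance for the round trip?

69 blocks — the shortest possible round trip.

There are 360 distinct closed tours to check (reversals are equivalent).
DC-W7-P1-E7-C3-H3-Y7-DC: 9+15+12+10+6+17+7 = 76
DC-W7-P1-E7-C3-Y7-H3-DC: 9+15+12+10+19+17+10 = 92
DC-W7-P1-E7-H3-C3-Y7-DC: 9+15+12+4+6+19+7 = 72
DC-W7-P1-E7-H3-Y7-C3-DC: 9+15+12+4+17+19+16 = 92
DC-W7-P1-E7-Y7-C3-H3-DC: 9+15+12+13+19+6+10 = 84
DC-W7-P1-E7-Y7-H3-C3-DC: 9+15+12+13+17+6+16 = 88
DC-W7-P1-C3-E7-H3-Y7-DC: 9+15+22+10+4+17+7 = 84
DC-W7-P1-C3-E7-Y7-H3-DC: 9+15+22+10+13+17+10 = 96
… (352 more)
DC-P1-E7-H3-C3-W7-Y7-DC: 18+12+4+6+12+10+7 = 69  ← best
The minimum is 69.
One optimal route: DC → P1 → E7 → H3 → C3 → W7 → Y7 → DC (or its reverse).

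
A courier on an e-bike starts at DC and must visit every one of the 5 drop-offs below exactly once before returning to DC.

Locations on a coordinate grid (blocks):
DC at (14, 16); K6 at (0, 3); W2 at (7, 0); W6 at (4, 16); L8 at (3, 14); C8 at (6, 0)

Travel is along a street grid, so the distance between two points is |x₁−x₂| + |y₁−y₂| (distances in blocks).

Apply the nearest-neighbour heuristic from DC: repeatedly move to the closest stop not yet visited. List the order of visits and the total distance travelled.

At DC the remaining stops are W6 10, L8 13, W2 23, C8 24, K6 27; go to W6.
At W6 the remaining stops are L8 3, K6 17, C8 18, W2 19; go to L8.
At L8 the remaining stops are K6 14, C8 17, W2 18; go to K6.
At K6 the remaining stops are C8 9, W2 10; go to C8.
At C8 the remaining stops are W2 1; go to W2.
Return W2→DC: 23.
Total = 10 + 3 + 14 + 9 + 1 + 23 = 60.

60 blocks along DC → W6 → L8 → K6 → C8 → W2 → DC.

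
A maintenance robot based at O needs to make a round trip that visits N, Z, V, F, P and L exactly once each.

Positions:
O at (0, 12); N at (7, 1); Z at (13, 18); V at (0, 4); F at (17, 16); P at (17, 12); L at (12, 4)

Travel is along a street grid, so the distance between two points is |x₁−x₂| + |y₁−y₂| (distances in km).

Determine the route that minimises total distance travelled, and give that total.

O - N - Z - V - F - P - L - O: 18+23+27+29+4+13+20 = 134
O - N - Z - V - F - L - P - O: 18+23+27+29+17+13+17 = 144
O - N - Z - V - P - F - L - O: 18+23+27+25+4+17+20 = 134
O - N - Z - V - P - L - F - O: 18+23+27+25+13+17+21 = 144
O - N - Z - V - L - F - P - O: 18+23+27+12+17+4+17 = 118
O - N - Z - V - L - P - F - O: 18+23+27+12+13+4+21 = 118
O - N - Z - F - V - P - L - O: 18+23+6+29+25+13+20 = 134
O - N - Z - F - V - L - P - O: 18+23+6+29+12+13+17 = 118
… (352 more)
O - Z - F - P - L - N - V - O: 19+6+4+13+8+10+8 = 68  ← best
The minimum is 68.
One optimal route: O → Z → F → P → L → N → V → O (or its reverse).

Minimum total distance: 68 km.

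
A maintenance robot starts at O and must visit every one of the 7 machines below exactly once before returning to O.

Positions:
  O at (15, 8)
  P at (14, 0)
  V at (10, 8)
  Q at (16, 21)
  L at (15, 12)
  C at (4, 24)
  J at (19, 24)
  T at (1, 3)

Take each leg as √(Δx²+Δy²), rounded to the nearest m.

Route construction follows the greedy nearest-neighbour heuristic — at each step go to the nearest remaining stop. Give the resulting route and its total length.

From O: distances to unvisited — L=4, V=5, P=8, Q=13, T=15, J=16, C=19. Nearest is L (4).
From L: distances to unvisited — V=6, Q=9, P=12, J=13, C=16, T=17. Nearest is V (6).
From V: distances to unvisited — P=9, T=10, Q=14, C=17, J=18. Nearest is P (9).
From P: distances to unvisited — T=13, Q=21, J=25, C=26. Nearest is T (13).
From T: distances to unvisited — C=21, Q=23, J=28. Nearest is C (21).
From C: distances to unvisited — Q=12, J=15. Nearest is Q (12).
From Q: distances to unvisited — J=4. Nearest is J (4).
Return J→O: 16.
Total = 4 + 6 + 9 + 13 + 21 + 12 + 4 + 16 = 85.

Total distance 85 m via the nearest-neighbour route O → L → V → P → T → C → Q → J → O.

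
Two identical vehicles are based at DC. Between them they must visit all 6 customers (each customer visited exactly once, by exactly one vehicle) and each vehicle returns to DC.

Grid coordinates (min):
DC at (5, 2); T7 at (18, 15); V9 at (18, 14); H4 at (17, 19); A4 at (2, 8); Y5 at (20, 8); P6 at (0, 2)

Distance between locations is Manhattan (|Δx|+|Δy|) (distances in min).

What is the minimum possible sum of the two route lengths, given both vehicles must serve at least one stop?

Minimum combined distance: 80 min.

There are 2^5 − 1 = 31 ways to divide the 6 stops into two non-empty groups. For each, the best each vehicle can do is its own shortest tour through its group:
  {T7} + {V9, H4, A4, Y5, P6}: 52 + 74 = 126
  {V9} + {T7, H4, A4, Y5, P6}: 50 + 74 = 124
  {T7, V9} + {H4, A4, Y5, P6}: 52 + 74 = 126
  {H4} + {T7, V9, A4, Y5, P6}: 58 + 66 = 124
  {T7, H4} + {V9, A4, Y5, P6}: 60 + 64 = 124
  {V9, H4} + {T7, A4, Y5, P6}: 60 + 66 = 126
  … (31 splits in total)
  {T7, V9, H4, A4, Y5} + {P6}: 70 + 10 = 80  ← best
Best: vehicle 1 DC → H4 → T7 → V9 → Y5 → A4 → DC = 70; vehicle 2 DC → P6 → DC = 10; combined 80.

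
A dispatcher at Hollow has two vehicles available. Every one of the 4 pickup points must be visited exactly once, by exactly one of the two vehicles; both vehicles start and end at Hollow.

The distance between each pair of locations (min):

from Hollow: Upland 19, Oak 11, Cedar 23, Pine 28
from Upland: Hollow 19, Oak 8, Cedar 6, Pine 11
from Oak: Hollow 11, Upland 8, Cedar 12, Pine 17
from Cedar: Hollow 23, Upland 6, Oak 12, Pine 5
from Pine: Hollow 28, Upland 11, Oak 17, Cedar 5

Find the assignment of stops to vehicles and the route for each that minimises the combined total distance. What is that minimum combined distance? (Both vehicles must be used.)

Try each way of splitting the stops between the two vehicles (each non-empty) and, for each split, find the best tour for each vehicle:
  {Upland} + {Oak, Cedar, Pine}: 38 + 56 = 94
  {Oak} + {Upland, Cedar, Pine}: 22 + 58 = 80
  {Upland, Oak} + {Cedar, Pine}: 38 + 56 = 94
  {Cedar} + {Upland, Oak, Pine}: 46 + 58 = 104
  {Upland, Cedar} + {Oak, Pine}: 48 + 56 = 104
  {Oak, Cedar} + {Upland, Pine}: 46 + 58 = 104
  … (7 splits in total)
Best: vehicle 1 Hollow → Oak → Hollow = 22; vehicle 2 Hollow → Upland → Cedar → Pine → Hollow = 58; combined 80.

Minimum combined distance: 80 min.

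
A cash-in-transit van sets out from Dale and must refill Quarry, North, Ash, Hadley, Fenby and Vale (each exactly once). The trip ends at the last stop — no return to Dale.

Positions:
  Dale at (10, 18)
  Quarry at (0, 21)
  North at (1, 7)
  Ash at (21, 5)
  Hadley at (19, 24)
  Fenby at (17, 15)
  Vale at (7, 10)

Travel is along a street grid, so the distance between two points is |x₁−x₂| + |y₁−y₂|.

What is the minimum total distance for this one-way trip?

81 — the minimum one-way total.

There are 6! = 720 possible orderings.
Dale - Quarry - North - Ash - Hadley - Fenby - Vale: 13+15+22+21+11+15 = 97
Dale - Quarry - North - Ash - Hadley - Vale - Fenby: 13+15+22+21+26+15 = 112
Dale - Quarry - North - Ash - Fenby - Hadley - Vale: 13+15+22+14+11+26 = 101
Dale - Quarry - North - Ash - Fenby - Vale - Hadley: 13+15+22+14+15+26 = 105
Dale - Quarry - North - Ash - Vale - Hadley - Fenby: 13+15+22+19+26+11 = 106
Dale - Quarry - North - Ash - Vale - Fenby - Hadley: 13+15+22+19+15+11 = 95
Dale - Quarry - North - Hadley - Ash - Fenby - Vale: 13+15+35+21+14+15 = 113
Dale - Quarry - North - Hadley - Ash - Vale - Fenby: 13+15+35+21+19+15 = 118
… (712 more)
Dale - Quarry - North - Vale - Ash - Fenby - Hadley: 13+15+9+19+14+11 = 81  ← best
The minimum is 81.
One shortest path: Dale → Quarry → North → Vale → Ash → Fenby → Hadley.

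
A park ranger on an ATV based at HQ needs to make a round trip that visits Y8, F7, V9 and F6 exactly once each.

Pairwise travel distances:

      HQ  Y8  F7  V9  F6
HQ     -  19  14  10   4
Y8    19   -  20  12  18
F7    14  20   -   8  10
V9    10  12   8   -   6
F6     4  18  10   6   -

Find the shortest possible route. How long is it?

Minimum total distance: 53.

There are 12 distinct closed tours to check (reversals are equivalent).
HQ - Y8 - F7 - V9 - F6 - HQ: 19+20+8+6+4 = 57
HQ - Y8 - F7 - F6 - V9 - HQ: 19+20+10+6+10 = 65
HQ - Y8 - V9 - F7 - F6 - HQ: 19+12+8+10+4 = 53
HQ - Y8 - V9 - F6 - F7 - HQ: 19+12+6+10+14 = 61
HQ - Y8 - F6 - F7 - V9 - HQ: 19+18+10+8+10 = 65
HQ - Y8 - F6 - V9 - F7 - HQ: 19+18+6+8+14 = 65
HQ - F7 - Y8 - V9 - F6 - HQ: 14+20+12+6+4 = 56
HQ - F7 - Y8 - F6 - V9 - HQ: 14+20+18+6+10 = 68
HQ - F7 - V9 - Y8 - F6 - HQ: 14+8+12+18+4 = 56
HQ - F7 - F6 - Y8 - V9 - HQ: 14+10+18+12+10 = 64
HQ - V9 - Y8 - F7 - F6 - HQ: 10+12+20+10+4 = 56
HQ - V9 - F7 - Y8 - F6 - HQ: 10+8+20+18+4 = 60
The minimum is 53.
One optimal route: HQ → Y8 → V9 → F7 → F6 → HQ (or its reverse).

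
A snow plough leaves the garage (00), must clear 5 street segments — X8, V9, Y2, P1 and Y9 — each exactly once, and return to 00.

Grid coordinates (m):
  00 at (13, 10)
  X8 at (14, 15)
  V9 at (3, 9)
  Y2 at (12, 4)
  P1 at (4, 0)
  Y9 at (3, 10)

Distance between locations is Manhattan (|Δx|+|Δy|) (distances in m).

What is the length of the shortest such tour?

00-X8-V9-Y2-P1-Y9-00: 6+17+14+12+11+10 = 70
00-X8-V9-Y2-Y9-P1-00: 6+17+14+15+11+19 = 82
00-X8-V9-P1-Y2-Y9-00: 6+17+10+12+15+10 = 70
00-X8-V9-P1-Y9-Y2-00: 6+17+10+11+15+7 = 66
00-X8-V9-Y9-Y2-P1-00: 6+17+1+15+12+19 = 70
00-X8-V9-Y9-P1-Y2-00: 6+17+1+11+12+7 = 54
00-X8-Y2-V9-P1-Y9-00: 6+13+14+10+11+10 = 64
00-X8-Y2-V9-Y9-P1-00: 6+13+14+1+11+19 = 64
00-X8-Y2-P1-V9-Y9-00: 6+13+12+10+1+10 = 52
00-X8-Y2-P1-Y9-V9-00: 6+13+12+11+1+11 = 54
00-X8-Y2-Y9-V9-P1-00: 6+13+15+1+10+19 = 64
00-X8-Y2-Y9-P1-V9-00: 6+13+15+11+10+11 = 66
00-X8-P1-V9-Y2-Y9-00: 6+25+10+14+15+10 = 80
00-X8-P1-V9-Y9-Y2-00: 6+25+10+1+15+7 = 64
… (46 more)
The minimum is 52.
One optimal route: 00 → X8 → Y2 → P1 → V9 → Y9 → 00 (or its reverse).

52 m — the shortest possible round trip.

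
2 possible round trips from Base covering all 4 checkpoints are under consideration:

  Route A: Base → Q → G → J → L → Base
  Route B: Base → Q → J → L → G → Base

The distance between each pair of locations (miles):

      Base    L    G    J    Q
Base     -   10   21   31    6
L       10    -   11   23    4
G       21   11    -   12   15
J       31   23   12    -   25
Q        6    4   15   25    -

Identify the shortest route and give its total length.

66 miles — Route A is the shortest.

Route A: 6 + 15 + 12 + 23 + 10 = 66
Route B: 6 + 25 + 23 + 11 + 21 = 86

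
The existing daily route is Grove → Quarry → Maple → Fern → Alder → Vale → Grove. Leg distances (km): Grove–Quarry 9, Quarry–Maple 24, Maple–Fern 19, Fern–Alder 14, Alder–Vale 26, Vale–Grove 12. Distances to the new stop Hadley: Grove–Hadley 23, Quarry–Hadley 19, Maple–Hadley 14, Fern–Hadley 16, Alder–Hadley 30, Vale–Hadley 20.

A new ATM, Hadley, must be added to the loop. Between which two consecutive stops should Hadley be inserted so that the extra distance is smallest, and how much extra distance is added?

+9 km — insert Hadley between Quarry and Maple.

Insertion cost between consecutive stops i–j is d(i,Hadley) + d(Hadley,j) − d(i,j):
  between Grove and Quarry: 23 + 19 − 9 = 33
  between Quarry and Maple: 19 + 14 − 24 = 9
  between Maple and Fern: 14 + 16 − 19 = 11
  between Fern and Alder: 16 + 30 − 14 = 32
  between Alder and Vale: 30 + 20 − 26 = 24
  between Vale and Grove: 20 + 23 − 12 = 31
Cheapest insertion is between Quarry and Maple, adding 9.
New total = 104 + 9 = 113.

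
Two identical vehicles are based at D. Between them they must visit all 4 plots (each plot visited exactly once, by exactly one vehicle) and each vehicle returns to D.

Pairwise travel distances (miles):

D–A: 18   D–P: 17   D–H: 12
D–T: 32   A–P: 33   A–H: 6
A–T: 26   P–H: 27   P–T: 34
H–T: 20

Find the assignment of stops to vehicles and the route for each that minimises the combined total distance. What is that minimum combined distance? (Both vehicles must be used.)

110 miles — the smallest possible combined total.

There are 2^3 − 1 = 7 ways to divide the 4 stops into two non-empty groups. For each, the best each vehicle can do is its own shortest tour through its group:
  {A} + {P, H, T}: 36 + 83 = 119
  {P} + {A, H, T}: 34 + 76 = 110
  {A, P} + {H, T}: 68 + 64 = 132
  {H} + {A, P, T}: 24 + 95 = 119
  {A, H} + {P, T}: 36 + 83 = 119
  {P, H} + {A, T}: 56 + 76 = 132
  … (7 splits in total)
Best: vehicle 1 D → P → D = 34; vehicle 2 D → A → H → T → D = 76; combined 110.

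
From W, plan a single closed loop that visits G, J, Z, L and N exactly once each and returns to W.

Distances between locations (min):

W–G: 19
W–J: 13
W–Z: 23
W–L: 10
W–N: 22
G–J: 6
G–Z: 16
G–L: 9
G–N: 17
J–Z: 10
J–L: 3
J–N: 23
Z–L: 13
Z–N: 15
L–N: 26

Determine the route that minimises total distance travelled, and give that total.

With 5 stops there are 5!/2 = 60 distinct round trips (a route and its reverse cost the same).
W - G - J - Z - L - N - W: 19+6+10+13+26+22 = 96
W - G - J - Z - N - L - W: 19+6+10+15+26+10 = 86
W - G - J - L - Z - N - W: 19+6+3+13+15+22 = 78
W - G - J - L - N - Z - W: 19+6+3+26+15+23 = 92
W - G - J - N - Z - L - W: 19+6+23+15+13+10 = 86
W - G - J - N - L - Z - W: 19+6+23+26+13+23 = 110
W - G - Z - J - L - N - W: 19+16+10+3+26+22 = 96
W - G - Z - J - N - L - W: 19+16+10+23+26+10 = 104
W - G - Z - L - J - N - W: 19+16+13+3+23+22 = 96
W - G - Z - L - N - J - W: 19+16+13+26+23+13 = 110
W - G - Z - N - J - L - W: 19+16+15+23+3+10 = 86
W - G - Z - N - L - J - W: 19+16+15+26+3+13 = 92
W - G - L - J - Z - N - W: 19+9+3+10+15+22 = 78
W - G - L - J - N - Z - W: 19+9+3+23+15+23 = 92
… (46 more)
W - L - G - J - Z - N - W: 10+9+6+10+15+22 = 72  ← best
The minimum is 72.
One optimal route: W → L → G → J → Z → N → W (or its reverse).

72 min — the shortest possible round trip.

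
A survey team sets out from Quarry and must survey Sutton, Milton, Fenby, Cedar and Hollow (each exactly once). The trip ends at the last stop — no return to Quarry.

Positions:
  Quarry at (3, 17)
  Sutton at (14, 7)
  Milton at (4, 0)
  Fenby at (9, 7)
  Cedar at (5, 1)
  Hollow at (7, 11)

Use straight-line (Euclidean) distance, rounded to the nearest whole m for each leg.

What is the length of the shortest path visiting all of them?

Shortest open route: 28 m.

There are 5! = 120 possible orderings.
Quarry → Sutton → Milton → Fenby → Cedar → Hollow: 15+12+9+7+10 = 53
Quarry → Sutton → Milton → Fenby → Hollow → Cedar: 15+12+9+4+10 = 50
Quarry → Sutton → Milton → Cedar → Fenby → Hollow: 15+12+1+7+4 = 39
Quarry → Sutton → Milton → Cedar → Hollow → Fenby: 15+12+1+10+4 = 42
Quarry → Sutton → Milton → Hollow → Fenby → Cedar: 15+12+11+4+7 = 49
Quarry → Sutton → Milton → Hollow → Cedar → Fenby: 15+12+11+10+7 = 55
Quarry → Sutton → Fenby → Milton → Cedar → Hollow: 15+5+9+1+10 = 40
Quarry → Sutton → Fenby → Milton → Hollow → Cedar: 15+5+9+11+10 = 50
Quarry → Sutton → Fenby → Cedar → Milton → Hollow: 15+5+7+1+11 = 39
Quarry → Sutton → Fenby → Cedar → Hollow → Milton: 15+5+7+10+11 = 48
Quarry → Sutton → Fenby → Hollow → Milton → Cedar: 15+5+4+11+1 = 36
Quarry → Sutton → Fenby → Hollow → Cedar → Milton: 15+5+4+10+1 = 35
Quarry → Sutton → Cedar → Milton → Fenby → Hollow: 15+11+1+9+4 = 40
Quarry → Sutton → Cedar → Milton → Hollow → Fenby: 15+11+1+11+4 = 42
… (106 more)
Quarry → Hollow → Sutton → Fenby → Cedar → Milton: 7+8+5+7+1 = 28  ← best
The minimum is 28.
One shortest path: Quarry → Hollow → Sutton → Fenby → Cedar → Milton.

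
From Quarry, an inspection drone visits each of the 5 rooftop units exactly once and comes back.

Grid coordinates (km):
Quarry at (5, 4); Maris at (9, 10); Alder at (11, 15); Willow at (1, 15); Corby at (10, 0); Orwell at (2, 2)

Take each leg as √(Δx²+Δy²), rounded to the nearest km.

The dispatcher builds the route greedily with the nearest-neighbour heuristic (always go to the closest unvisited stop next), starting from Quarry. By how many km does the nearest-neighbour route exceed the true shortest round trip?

The nearest-neighbour route is 1 km longer than optimal.

Quarry: Orwell=4, Corby=6, Maris=7, Willow=12, Alder=13 ⇒ Orwell
Orwell: Corby=8, Maris=11, Willow=13, Alder=16 ⇒ Corby
Corby: Maris=10, Alder=15, Willow=17 ⇒ Maris
Maris: Alder=5, Willow=9 ⇒ Alder
Alder: Willow=10 ⇒ Willow
NN route Quarry → Orwell → Corby → Maris → Alder → Willow → Quarry costs 49.
Optimal: Quarry → Corby → Maris → Alder → Willow → Orwell → Quarry costs 48 (by enumerating all 60 distinct tours).
Excess = 49 − 48 = 1.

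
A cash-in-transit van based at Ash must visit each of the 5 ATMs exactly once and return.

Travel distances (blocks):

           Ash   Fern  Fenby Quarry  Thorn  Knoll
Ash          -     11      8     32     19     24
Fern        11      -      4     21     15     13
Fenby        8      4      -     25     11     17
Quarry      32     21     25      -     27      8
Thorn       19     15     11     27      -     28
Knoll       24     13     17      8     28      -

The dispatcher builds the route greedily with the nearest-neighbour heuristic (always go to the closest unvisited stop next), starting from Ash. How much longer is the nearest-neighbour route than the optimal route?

1 blocks longer than the optimal tour.

Ash: Fenby=8, Fern=11, Thorn=19, Knoll=24, Quarry=32 ⇒ Fenby
Fenby: Fern=4, Thorn=11, Knoll=17, Quarry=25 ⇒ Fern
Fern: Knoll=13, Thorn=15, Quarry=21 ⇒ Knoll
Knoll: Quarry=8, Thorn=28 ⇒ Quarry
Quarry: Thorn=27 ⇒ Thorn
NN route Ash → Fenby → Fern → Knoll → Quarry → Thorn → Ash costs 79.
Optimal: Ash → Fern → Knoll → Quarry → Thorn → Fenby → Ash costs 78 (by enumerating all 60 distinct tours).
Excess = 79 − 78 = 1.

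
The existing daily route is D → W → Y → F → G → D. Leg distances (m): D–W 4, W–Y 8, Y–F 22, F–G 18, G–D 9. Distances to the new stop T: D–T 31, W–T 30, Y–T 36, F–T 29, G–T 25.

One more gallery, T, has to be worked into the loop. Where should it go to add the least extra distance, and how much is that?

+36 m — insert T between F and G.

Insertion cost between consecutive stops i–j is d(i,T) + d(T,j) − d(i,j):
  between D and W: 31 + 30 − 4 = 57
  between W and Y: 30 + 36 − 8 = 58
  between Y and F: 36 + 29 − 22 = 43
  between F and G: 29 + 25 − 18 = 36
  between G and D: 25 + 31 − 9 = 47
Cheapest insertion is between F and G, adding 36.
New total = 61 + 36 = 97.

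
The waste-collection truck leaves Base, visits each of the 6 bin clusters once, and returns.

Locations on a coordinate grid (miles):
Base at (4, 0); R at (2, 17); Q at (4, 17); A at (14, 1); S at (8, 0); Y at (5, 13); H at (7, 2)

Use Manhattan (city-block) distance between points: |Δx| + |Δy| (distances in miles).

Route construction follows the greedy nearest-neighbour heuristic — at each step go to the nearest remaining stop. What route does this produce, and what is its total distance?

From Base: distances to unvisited — S=4, H=5, A=11, Y=14, Q=17, R=19. Nearest is S (4).
From S: distances to unvisited — H=3, A=7, Y=16, Q=21, R=23. Nearest is H (3).
From H: distances to unvisited — A=8, Y=13, Q=18, R=20. Nearest is A (8).
From A: distances to unvisited — Y=21, Q=26, R=28. Nearest is Y (21).
From Y: distances to unvisited — Q=5, R=7. Nearest is Q (5).
From Q: distances to unvisited — R=2. Nearest is R (2).
Return R→Base: 19.
Total = 4 + 3 + 8 + 21 + 5 + 2 + 19 = 62.

Nearest-neighbour total = 62 miles; route Base → S → H → A → Y → Q → R → Base.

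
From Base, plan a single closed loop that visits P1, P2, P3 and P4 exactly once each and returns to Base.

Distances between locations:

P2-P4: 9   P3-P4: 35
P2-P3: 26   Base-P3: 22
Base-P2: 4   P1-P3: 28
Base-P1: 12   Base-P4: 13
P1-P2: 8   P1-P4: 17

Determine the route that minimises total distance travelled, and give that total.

Minimum total distance: 80.

Base→P1→P2→P3→P4→Base: 12+8+26+35+13 = 94
Base→P1→P2→P4→P3→Base: 12+8+9+35+22 = 86
Base→P1→P3→P2→P4→Base: 12+28+26+9+13 = 88
Base→P1→P3→P4→P2→Base: 12+28+35+9+4 = 88
Base→P1→P4→P2→P3→Base: 12+17+9+26+22 = 86
Base→P1→P4→P3→P2→Base: 12+17+35+26+4 = 94
Base→P2→P1→P3→P4→Base: 4+8+28+35+13 = 88
Base→P2→P1→P4→P3→Base: 4+8+17+35+22 = 86
Base→P2→P3→P1→P4→Base: 4+26+28+17+13 = 88
Base→P2→P4→P1→P3→Base: 4+9+17+28+22 = 80
Base→P3→P1→P2→P4→Base: 22+28+8+9+13 = 80
Base→P3→P2→P1→P4→Base: 22+26+8+17+13 = 86
The minimum is 80.
One optimal route: Base → P2 → P4 → P1 → P3 → Base (or its reverse).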